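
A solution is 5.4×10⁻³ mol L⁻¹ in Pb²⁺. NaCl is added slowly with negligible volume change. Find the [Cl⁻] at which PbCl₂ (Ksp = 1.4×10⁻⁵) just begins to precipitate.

Precipitation begins when Q = Ksp.
PbCl₂(s) ⇌ Pb²⁺(aq) + 2 Cl⁻(aq)
Ksp = [Pb²⁺][Cl⁻]^2 = [Cl⁻]^2(5.4×10⁻³)
[Cl⁻]^2 = 1.4×10⁻⁵ / (5.4×10⁻³) = 2.6×10⁻³
[Cl⁻] = 5.1×10⁻² mol L⁻¹

5.1×10⁻² M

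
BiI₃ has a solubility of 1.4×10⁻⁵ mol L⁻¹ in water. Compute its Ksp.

Ksp = 1.0×10⁻¹⁸

BiI₃(s) ⇌ Bi³⁺(aq) + 3 I⁻(aq)
If s mol/L of BiI₃ dissolves, [Bi³⁺] = s and [I⁻] = 3s.
Ksp = [Bi³⁺][I⁻]^3 = s · (3s)^3 = 27s^4
Ksp = 27 × (1.4×10⁻⁵)^4 = 1.0×10⁻¹⁸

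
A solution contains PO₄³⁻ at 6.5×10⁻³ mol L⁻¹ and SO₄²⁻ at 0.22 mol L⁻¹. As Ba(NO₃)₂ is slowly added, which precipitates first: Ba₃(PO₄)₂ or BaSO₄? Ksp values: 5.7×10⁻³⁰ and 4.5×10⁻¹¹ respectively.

BaSO₄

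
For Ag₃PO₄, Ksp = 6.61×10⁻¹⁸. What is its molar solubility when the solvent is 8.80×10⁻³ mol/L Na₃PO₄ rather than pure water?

Ag₃PO₄(s) ⇌ 3 Ag⁺(aq) + PO₄³⁻(aq)
With PO₄³⁻ already at 8.80×10⁻³ mol/L and s small, take [PO₄³⁻] ≈ 8.80×10⁻³ mol/L and [Ag⁺] = 3s.
Ksp = [Ag⁺]^3[PO₄³⁻] = (3s)^3(8.80×10⁻³)
(3s)^3 = 6.61×10⁻¹⁸ / (8.80×10⁻³) = 7.51×10⁻¹⁶
s = 3.03×10⁻⁶ mol/L

3.03×10⁻⁶ M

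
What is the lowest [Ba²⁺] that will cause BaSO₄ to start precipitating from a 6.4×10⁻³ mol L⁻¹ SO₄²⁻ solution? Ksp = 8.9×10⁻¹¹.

A salt starts to precipitate once the ion product Q reaches its Ksp.
BaSO₄(s) ⇌ Ba²⁺(aq) + SO₄²⁻(aq)
Ksp = [Ba²⁺][SO₄²⁻] = [Ba²⁺](6.4×10⁻³)
[Ba²⁺] = 8.9×10⁻¹¹ / (6.4×10⁻³) = 1.4×10⁻⁸
[Ba²⁺] = 1.4×10⁻⁸ mol L⁻¹

1.4×10⁻⁸ M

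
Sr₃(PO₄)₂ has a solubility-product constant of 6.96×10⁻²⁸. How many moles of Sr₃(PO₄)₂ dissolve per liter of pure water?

1.45×10⁻⁶ M

Sr₃(PO₄)₂(s) ⇌ 3 Sr²⁺(aq) + 2 PO₄³⁻(aq)
Let s be the molar solubility. Then [Sr²⁺] = 3s and [PO₄³⁻] = 2s.
Ksp = [Sr²⁺]^3[PO₄³⁻]^2 = (3s)^3 · (2s)^2 = 108s^5
108s^5 = 6.96×10⁻²⁸  ⇒  s^5 = 6.44×10⁻³⁰
s = (6.44×10⁻³⁰)^(1/5) = 1.45×10⁻⁶ M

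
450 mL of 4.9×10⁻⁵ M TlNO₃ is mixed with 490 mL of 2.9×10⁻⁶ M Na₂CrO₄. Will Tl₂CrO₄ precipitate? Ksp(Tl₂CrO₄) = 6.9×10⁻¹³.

No

The combined volume is 940 mL.
[Tl⁺] = (4.9×10⁻⁵)(450)/940 = 2.3×10⁻⁵ M
[CrO₄²⁻] = (2.9×10⁻⁶)(490)/940 = 1.5×10⁻⁶ M
Q = [Tl⁺]^2[CrO₄²⁻] = 8.3×10⁻¹⁶
Q < Ksp (8.3×10⁻¹⁶ vs 6.9×10⁻¹³); the solution remains unsaturated and no precipitate forms.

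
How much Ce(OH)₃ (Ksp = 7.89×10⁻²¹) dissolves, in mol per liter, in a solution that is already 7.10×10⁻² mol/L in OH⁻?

2.20×10⁻¹⁷ M

Ce(OH)₃(s) ⇌ Ce³⁺(aq) + 3 OH⁻(aq)
With OH⁻ already at 7.10×10⁻² mol/L and s small, take [OH⁻] ≈ 7.10×10⁻² mol/L and [Ce³⁺] = s.
Ksp = [Ce³⁺][OH⁻]^3 = s(7.10×10⁻²)^3
s = 7.89×10⁻²¹ / (7.10×10⁻²)^3 = 2.20×10⁻¹⁷
s = 2.20×10⁻¹⁷ mol/L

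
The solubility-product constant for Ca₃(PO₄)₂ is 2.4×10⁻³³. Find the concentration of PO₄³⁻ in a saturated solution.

2.3×10⁻⁷ M

Ca₃(PO₄)₂(s) ⇌ 3 Ca²⁺(aq) + 2 PO₄³⁻(aq)
With molar solubility s: [Ca²⁺] = 3s, [PO₄³⁻] = 2s.
Ksp = [Ca²⁺]^3[PO₄³⁻]^2 = (3s)^3 · (2s)^2 = 108s^5 = 2.4×10⁻³³
s = 1.2×10⁻⁷ mol/L
[PO₄³⁻] = 2s = 2.3×10⁻⁷ mol/L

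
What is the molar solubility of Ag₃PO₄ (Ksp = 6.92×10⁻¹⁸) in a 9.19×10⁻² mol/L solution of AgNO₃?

8.92×10⁻¹⁵ M

Ag₃PO₄(s) ⇌ 3 Ag⁺(aq) + PO₄³⁻(aq)
Ag⁺ is already present at 9.19×10⁻² mol/L. If s mol/L of Ag₃PO₄ dissolves, [PO₄³⁻] = s while [Ag⁺] ≈ 9.19×10⁻² mol/L.
Ksp = [Ag⁺]^3[PO₄³⁻] = (9.19×10⁻²)^3s
s = 6.92×10⁻¹⁸ / (9.19×10⁻²)^3 = 8.92×10⁻¹⁵
s = 8.92×10⁻¹⁵ mol/L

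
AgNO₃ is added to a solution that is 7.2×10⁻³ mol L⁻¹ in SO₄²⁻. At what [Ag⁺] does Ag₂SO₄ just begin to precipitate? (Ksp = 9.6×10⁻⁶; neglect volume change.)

Each salt precipitates once Q = Ksp for that salt.
Ag₂SO₄(s) ⇌ 2 Ag⁺(aq) + SO₄²⁻(aq)
Ksp = [Ag⁺]^2[SO₄²⁻] = [Ag⁺]^2(7.2×10⁻³)
[Ag⁺]^2 = 9.6×10⁻⁶ / (7.2×10⁻³) = 1.3×10⁻³
[Ag⁺] = 3.7×10⁻² mol L⁻¹

3.7×10⁻² M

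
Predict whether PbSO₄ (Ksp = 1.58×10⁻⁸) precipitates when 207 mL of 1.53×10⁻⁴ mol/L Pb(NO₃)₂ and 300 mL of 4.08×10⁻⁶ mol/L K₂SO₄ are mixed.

The combined volume is 507 mL.
[Pb²⁺] = (1.53×10⁻⁴)(207)/507 = 6.25×10⁻⁵ mol/L
[SO₄²⁻] = (4.08×10⁻⁶)(300)/507 = 2.41×10⁻⁶ mol/L
Q = [Pb²⁺][SO₄²⁻] = 1.51×10⁻¹⁰
Q = 1.51×10⁻¹⁰ < Ksp = 1.58×10⁻⁸, so the solution is unsaturated and no precipitate forms.

No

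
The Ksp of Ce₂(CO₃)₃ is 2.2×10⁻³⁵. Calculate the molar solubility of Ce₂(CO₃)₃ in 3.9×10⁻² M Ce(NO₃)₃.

Ce₂(CO₃)₃(s) ⇌ 2 Ce³⁺(aq) + 3 CO₃²⁻(aq)
The solution already contains Ce³⁺ at 3.9×10⁻² M. Let s be the molar solubility of Ce₂(CO₃)₃.
[Ce³⁺] ≈ 3.9×10⁻² M (common ion dominates); [CO₃²⁻] = 3s.
Ksp = [Ce³⁺]^2[CO₃²⁻]^3 = (3.9×10⁻²)^2(3s)^3
(3s)^3 = 2.2×10⁻³⁵ / (3.9×10⁻²)^2 = 1.4×10⁻³²
s = 8.1×10⁻¹² M

8.1×10⁻¹² M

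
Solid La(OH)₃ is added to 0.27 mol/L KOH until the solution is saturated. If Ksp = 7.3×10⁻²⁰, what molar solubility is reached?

3.7×10⁻¹⁸ M

La(OH)₃(s) ⇌ La³⁺(aq) + 3 OH⁻(aq)
OH⁻ is already present at 0.27 mol/L. If s mol/L of La(OH)₃ dissolves, [La³⁺] = s while [OH⁻] ≈ 0.27 mol/L.
Ksp = [La³⁺][OH⁻]^3 = s(0.27)^3
s = 7.3×10⁻²⁰ / (0.27)^3 = 3.7×10⁻¹⁸
s = 3.7×10⁻¹⁸ mol/L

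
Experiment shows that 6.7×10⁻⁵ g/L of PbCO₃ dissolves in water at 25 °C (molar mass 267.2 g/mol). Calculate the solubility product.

Ksp = 6.3×10⁻¹⁴

Molar solubility s = (6.7×10⁻⁵ g/L) / (267.2 g/mol) = 2.507×10⁻⁷ mol/L
PbCO₃(s) ⇌ Pb²⁺(aq) + CO₃²⁻(aq)
Let s be the molar solubility. Then [Pb²⁺] = s and [CO₃²⁻] = s.
Ksp = [Pb²⁺][CO₃²⁻] = s · s = s^2
Ksp = (2.507×10⁻⁷)^2 = 6.3×10⁻¹⁴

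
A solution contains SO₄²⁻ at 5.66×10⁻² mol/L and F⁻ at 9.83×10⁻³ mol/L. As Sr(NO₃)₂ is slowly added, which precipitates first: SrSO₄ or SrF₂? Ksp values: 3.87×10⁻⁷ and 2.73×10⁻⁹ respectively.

SrSO₄

A salt starts to precipitate once the ion product Q reaches its Ksp.
For SrSO₄: [Sr²⁺] = (Ksp/[SO₄²⁻]) = 6.84×10⁻⁶ mol/L
For SrF₂: [Sr²⁺] = (Ksp/[F⁻]^2) = 2.83×10⁻⁵ mol/L
The smaller threshold [Sr²⁺] is reached first, so SrSO₄ precipitates first.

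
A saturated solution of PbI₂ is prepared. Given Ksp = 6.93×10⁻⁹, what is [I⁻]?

PbI₂(s) ⇌ Pb²⁺(aq) + 2 I⁻(aq)
With molar solubility s: [Pb²⁺] = s, [I⁻] = 2s.
Ksp = [Pb²⁺][I⁻]^2 = s · (2s)^2 = 4s^3 = 6.93×10⁻⁹
s = 1.20×10⁻³ M
[I⁻] = 2s = 2.40×10⁻³ M

2.40×10⁻³ M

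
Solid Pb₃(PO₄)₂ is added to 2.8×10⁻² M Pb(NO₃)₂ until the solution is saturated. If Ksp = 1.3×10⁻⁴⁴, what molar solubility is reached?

1.2×10⁻²⁰ M

Pb₃(PO₄)₂(s) ⇌ 3 Pb²⁺(aq) + 2 PO₄³⁻(aq)
Pb²⁺ is already present at 2.8×10⁻² M. If s mol/L of Pb₃(PO₄)₂ dissolves, [PO₄³⁻] = 2s while [Pb²⁺] ≈ 2.8×10⁻² M.
Ksp = [Pb²⁺]^3[PO₄³⁻]^2 = (2.8×10⁻²)^3(2s)^2
(2s)^2 = 1.3×10⁻⁴⁴ / (2.8×10⁻²)^3 = 5.9×10⁻⁴⁰
s = 1.2×10⁻²⁰ M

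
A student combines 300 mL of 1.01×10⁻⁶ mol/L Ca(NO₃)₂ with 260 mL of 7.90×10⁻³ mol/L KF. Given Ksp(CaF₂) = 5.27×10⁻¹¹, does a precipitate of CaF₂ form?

Total volume after mixing = 300 + 260 = 560 mL.
[Ca²⁺] = (1.01×10⁻⁶)(300)/560 = 5.41×10⁻⁷ mol/L
[F⁻] = (7.90×10⁻³)(260)/560 = 3.67×10⁻³ mol/L
Q = [Ca²⁺][F⁻]^2 = 7.28×10⁻¹²
Since Q (7.28×10⁻¹²) is less than Ksp (5.27×10⁻¹¹), no CaF₂ precipitates.

No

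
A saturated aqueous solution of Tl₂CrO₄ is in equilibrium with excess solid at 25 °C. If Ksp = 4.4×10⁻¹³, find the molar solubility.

Tl₂CrO₄(s) ⇌ 2 Tl⁺(aq) + CrO₄²⁻(aq)
Call the molar solubility s, so that [Tl⁺] = 2s and [CrO₄²⁻] = s.
Ksp = [Tl⁺]^2[CrO₄²⁻] = (2s)^2 · s = 4s^3
4s^3 = 4.4×10⁻¹³  ⇒  s^3 = 1.1×10⁻¹³
s = 4.8×10⁻⁵ mol L⁻¹

4.8×10⁻⁵ M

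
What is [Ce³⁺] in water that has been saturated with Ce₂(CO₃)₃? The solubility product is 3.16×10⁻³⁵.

Ce₂(CO₃)₃(s) ⇌ 2 Ce³⁺(aq) + 3 CO₃²⁻(aq)
If s mol/L of Ce₂(CO₃)₃ dissolves, [Ce³⁺] = 2s and [CO₃²⁻] = 3s.
Ksp = [Ce³⁺]^2[CO₃²⁻]^3 = (2s)^2 · (3s)^3 = 108s^5 = 3.16×10⁻³⁵
s = 4.93×10⁻⁸ M
[Ce³⁺] = 2s = 9.87×10⁻⁸ M

9.87×10⁻⁸ M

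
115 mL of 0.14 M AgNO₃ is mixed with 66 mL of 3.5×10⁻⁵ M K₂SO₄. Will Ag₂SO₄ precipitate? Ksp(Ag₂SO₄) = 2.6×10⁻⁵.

Total volume after mixing = 115 + 66 = 181 mL.
[Ag⁺] = (0.14)(115)/181 = 8.9×10⁻² M
[SO₄²⁻] = (3.5×10⁻⁵)(66)/181 = 1.3×10⁻⁵ M
Q = [Ag⁺]^2[SO₄²⁻] = 1.0×10⁻⁷
Q < Ksp (1.0×10⁻⁷ vs 2.6×10⁻⁵); the solution remains unsaturated and no precipitate forms.

No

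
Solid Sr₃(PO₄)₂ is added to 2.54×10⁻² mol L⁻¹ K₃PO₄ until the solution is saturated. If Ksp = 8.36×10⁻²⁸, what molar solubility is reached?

3.63×10⁻⁹ M

Sr₃(PO₄)₂(s) ⇌ 3 Sr²⁺(aq) + 2 PO₄³⁻(aq)
With PO₄³⁻ already at 2.54×10⁻² mol L⁻¹ and s small, take [PO₄³⁻] ≈ 2.54×10⁻² mol L⁻¹ and [Sr²⁺] = 3s.
Ksp = [Sr²⁺]^3[PO₄³⁻]^2 = (3s)^3(2.54×10⁻²)^2
(3s)^3 = 8.36×10⁻²⁸ / (2.54×10⁻²)^2 = 1.30×10⁻²⁴
s = 3.63×10⁻⁹ mol L⁻¹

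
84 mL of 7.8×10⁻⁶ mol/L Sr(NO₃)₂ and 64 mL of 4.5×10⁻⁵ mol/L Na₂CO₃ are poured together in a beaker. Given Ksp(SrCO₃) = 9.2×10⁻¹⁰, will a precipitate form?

No

After mixing, V = 84 mL + 64 mL = 148 mL.
[Sr²⁺] = (7.8×10⁻⁶)(84)/148 = 4.4×10⁻⁶ mol/L
[CO₃²⁻] = (4.5×10⁻⁵)(64)/148 = 1.9×10⁻⁵ mol/L
Q = [Sr²⁺][CO₃²⁻] = 8.6×10⁻¹¹
Since Q (8.6×10⁻¹¹) is less than Ksp (9.2×10⁻¹⁰), no SrCO₃ precipitates.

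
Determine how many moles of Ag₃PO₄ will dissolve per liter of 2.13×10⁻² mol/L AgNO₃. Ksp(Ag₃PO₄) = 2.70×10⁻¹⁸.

2.79×10⁻¹³ M

Ag₃PO₄(s) ⇌ 3 Ag⁺(aq) + PO₄³⁻(aq)
With Ag⁺ already at 2.13×10⁻² mol/L and s small, take [Ag⁺] ≈ 2.13×10⁻² mol/L and [PO₄³⁻] = s.
Ksp = [Ag⁺]^3[PO₄³⁻] = (2.13×10⁻²)^3s
s = 2.70×10⁻¹⁸ / (2.13×10⁻²)^3 = 2.79×10⁻¹³
s = 2.79×10⁻¹³ mol/L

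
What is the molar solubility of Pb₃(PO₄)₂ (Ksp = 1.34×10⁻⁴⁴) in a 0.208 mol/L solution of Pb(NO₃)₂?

6.10×10⁻²² M

Pb₃(PO₄)₂(s) ⇌ 3 Pb²⁺(aq) + 2 PO₄³⁻(aq)
With Pb²⁺ already at 0.208 mol/L and s small, take [Pb²⁺] ≈ 0.208 mol/L and [PO₄³⁻] = 2s.
Ksp = [Pb²⁺]^3[PO₄³⁻]^2 = (0.208)^3(2s)^2
(2s)^2 = 1.34×10⁻⁴⁴ / (0.208)^3 = 1.49×10⁻⁴²
s = 6.10×10⁻²² mol/L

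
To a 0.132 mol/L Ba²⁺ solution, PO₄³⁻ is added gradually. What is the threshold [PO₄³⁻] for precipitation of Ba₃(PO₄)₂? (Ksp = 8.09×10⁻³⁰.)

5.93×10⁻¹⁴ M

The threshold for precipitation is Q = Ksp.
Ba₃(PO₄)₂(s) ⇌ 3 Ba²⁺(aq) + 2 PO₄³⁻(aq)
Ksp = [Ba²⁺]^3[PO₄³⁻]^2 = [PO₄³⁻]^2(0.132)^3
[PO₄³⁻]^2 = 8.09×10⁻³⁰ / (0.132)^3 = 3.52×10⁻²⁷
[PO₄³⁻] = 5.93×10⁻¹⁴ mol/L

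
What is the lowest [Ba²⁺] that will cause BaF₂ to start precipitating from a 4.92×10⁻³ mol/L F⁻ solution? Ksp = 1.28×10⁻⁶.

5.29×10⁻² M

Each salt precipitates once Q = Ksp for that salt.
BaF₂(s) ⇌ Ba²⁺(aq) + 2 F⁻(aq)
Ksp = [Ba²⁺][F⁻]^2 = [Ba²⁺](4.92×10⁻³)^2
[Ba²⁺] = 1.28×10⁻⁶ / (4.92×10⁻³)^2 = 5.29×10⁻²
[Ba²⁺] = 5.29×10⁻² mol/L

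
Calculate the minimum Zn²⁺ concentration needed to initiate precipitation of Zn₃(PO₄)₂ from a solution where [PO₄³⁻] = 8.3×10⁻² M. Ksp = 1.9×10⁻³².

1.4×10⁻¹⁰ M

A salt starts to precipitate once the ion product Q reaches its Ksp.
Zn₃(PO₄)₂(s) ⇌ 3 Zn²⁺(aq) + 2 PO₄³⁻(aq)
Ksp = [Zn²⁺]^3[PO₄³⁻]^2 = [Zn²⁺]^3(8.3×10⁻²)^2
[Zn²⁺]^3 = 1.9×10⁻³² / (8.3×10⁻²)^2 = 2.8×10⁻³⁰
[Zn²⁺] = 1.4×10⁻¹⁰ M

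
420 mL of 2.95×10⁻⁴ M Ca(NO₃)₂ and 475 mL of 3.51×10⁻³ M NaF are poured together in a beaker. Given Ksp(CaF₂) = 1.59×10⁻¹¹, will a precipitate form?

Yes

After mixing, V = 420 mL + 475 mL = 895 mL.
[Ca²⁺] = (2.95×10⁻⁴)(420)/895 = 1.38×10⁻⁴ M
[F⁻] = (3.51×10⁻³)(475)/895 = 1.86×10⁻³ M
Q = [Ca²⁺][F⁻]^2 = 4.80×10⁻¹⁰
Q = 4.80×10⁻¹⁰ > Ksp = 1.59×10⁻¹¹, so the solution is supersaturated and CaF₂ precipitates.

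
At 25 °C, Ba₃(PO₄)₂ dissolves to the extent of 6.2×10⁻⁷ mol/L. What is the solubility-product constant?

Ksp = 9.9×10⁻³⁰

Ba₃(PO₄)₂(s) ⇌ 3 Ba²⁺(aq) + 2 PO₄³⁻(aq)
Let s be the molar solubility. Then [Ba²⁺] = 3s and [PO₄³⁻] = 2s.
Ksp = [Ba²⁺]^3[PO₄³⁻]^2 = (3s)^3 · (2s)^2 = 108s^5
Ksp = 108 × (6.2×10⁻⁷)^5 = 9.9×10⁻³⁰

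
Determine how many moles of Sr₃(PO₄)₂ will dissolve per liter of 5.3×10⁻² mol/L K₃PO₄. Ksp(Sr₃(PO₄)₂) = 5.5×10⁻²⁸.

1.9×10⁻⁹ M

Sr₃(PO₄)₂(s) ⇌ 3 Sr²⁺(aq) + 2 PO₄³⁻(aq)
With PO₄³⁻ already at 5.3×10⁻² mol/L and s small, take [PO₄³⁻] ≈ 5.3×10⁻² mol/L and [Sr²⁺] = 3s.
Ksp = [Sr²⁺]^3[PO₄³⁻]^2 = (3s)^3(5.3×10⁻²)^2
(3s)^3 = 5.5×10⁻²⁸ / (5.3×10⁻²)^2 = 2.0×10⁻²⁵
s = 1.9×10⁻⁹ mol/L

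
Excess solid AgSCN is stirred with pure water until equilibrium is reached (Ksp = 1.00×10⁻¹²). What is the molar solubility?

1.00×10⁻⁶ M

AgSCN(s) ⇌ Ag⁺(aq) + SCN⁻(aq)
For each mole of AgSCN that dissolves per liter, [Ag⁺] = s and [SCN⁻] = s; let s denote this solubility.
Ksp = [Ag⁺][SCN⁻] = s · s = s^2
s^2 = 1.00×10⁻¹²
Taking the 2nd root, s = 1.00×10⁻⁶ mol L⁻¹.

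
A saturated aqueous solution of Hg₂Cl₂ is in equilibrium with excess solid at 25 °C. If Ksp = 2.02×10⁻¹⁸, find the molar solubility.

7.96×10⁻⁷ M

Hg₂Cl₂(s) ⇌ Hg₂²⁺(aq) + 2 Cl⁻(aq)
Let s be the molar solubility. Then [Hg₂²⁺] = s and [Cl⁻] = 2s.
Ksp = [Hg₂²⁺][Cl⁻]^2 = s · (2s)^2 = 4s^3
4s^3 = 2.02×10⁻¹⁸  ⇒  s^3 = 5.05×10⁻¹⁹
s = (5.05×10⁻¹⁹)^(1/3) = 7.96×10⁻⁷ mol/L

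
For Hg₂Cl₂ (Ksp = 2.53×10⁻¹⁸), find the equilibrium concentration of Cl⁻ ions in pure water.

1.72×10⁻⁶ M

Hg₂Cl₂(s) ⇌ Hg₂²⁺(aq) + 2 Cl⁻(aq)
Let s be the molar solubility. Then [Hg₂²⁺] = s and [Cl⁻] = 2s.
Ksp = [Hg₂²⁺][Cl⁻]^2 = s · (2s)^2 = 4s^3 = 2.53×10⁻¹⁸
s = 8.58×10⁻⁷ mol L⁻¹
[Cl⁻] = 2s = 1.72×10⁻⁶ mol L⁻¹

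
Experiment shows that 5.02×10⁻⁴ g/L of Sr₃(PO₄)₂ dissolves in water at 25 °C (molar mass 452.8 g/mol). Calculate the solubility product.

Molar solubility s = (5.02×10⁻⁴ g/L) / (452.8 g/mol) = 1.1087×10⁻⁶ mol/L
Sr₃(PO₄)₂(s) ⇌ 3 Sr²⁺(aq) + 2 PO₄³⁻(aq)
If s mol/L of Sr₃(PO₄)₂ dissolves, [Sr²⁺] = 3s and [PO₄³⁻] = 2s.
Ksp = [Sr²⁺]^3[PO₄³⁻]^2 = (3s)^3 · (2s)^2 = 108s^5
Ksp = 108 × (1.1087×10⁻⁶)^5 = 1.81×10⁻²⁸

Ksp = 1.81×10⁻²⁸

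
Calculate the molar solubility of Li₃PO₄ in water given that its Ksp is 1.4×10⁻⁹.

Li₃PO₄(s) ⇌ 3 Li⁺(aq) + PO₄³⁻(aq)
If s mol/L of Li₃PO₄ dissolves, [Li⁺] = 3s and [PO₄³⁻] = s.
Ksp = [Li⁺]^3[PO₄³⁻] = (3s)^3 · s = 27s^4
27s^4 = 1.4×10⁻⁹  ⇒  s^4 = 5.2×10⁻¹¹
s = 2.7×10⁻³ mol/L

2.7×10⁻³ M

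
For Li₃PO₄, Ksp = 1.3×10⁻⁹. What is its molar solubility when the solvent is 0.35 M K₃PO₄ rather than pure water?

5.2×10⁻⁴ M

Li₃PO₄(s) ⇌ 3 Li⁺(aq) + PO₄³⁻(aq)
The solution already contains PO₄³⁻ at 0.35 M. Let s be the molar solubility of Li₃PO₄.
[PO₄³⁻] ≈ 0.35 M (common ion dominates); [Li⁺] = 3s.
Ksp = [Li⁺]^3[PO₄³⁻] = (3s)^3(0.35)
(3s)^3 = 1.3×10⁻⁹ / (0.35) = 3.7×10⁻⁹
s = 5.2×10⁻⁴ M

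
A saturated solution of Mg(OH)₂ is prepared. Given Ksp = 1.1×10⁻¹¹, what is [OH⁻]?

2.8×10⁻⁴ M

Mg(OH)₂(s) ⇌ Mg²⁺(aq) + 2 OH⁻(aq)
For each mole of Mg(OH)₂ that dissolves per liter, [Mg²⁺] = s and [OH⁻] = 2s; let s denote this solubility.
Ksp = [Mg²⁺][OH⁻]^2 = s · (2s)^2 = 4s^3 = 1.1×10⁻¹¹
s = 1.4×10⁻⁴ M
[OH⁻] = 2s = 2.8×10⁻⁴ M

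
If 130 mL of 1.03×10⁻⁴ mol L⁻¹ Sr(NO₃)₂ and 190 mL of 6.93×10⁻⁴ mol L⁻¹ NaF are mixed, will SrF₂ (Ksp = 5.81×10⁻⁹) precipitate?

No

Total volume after mixing = 130 + 190 = 320 mL.
[Sr²⁺] = (1.03×10⁻⁴)(130)/320 = 4.18×10⁻⁵ mol L⁻¹
[F⁻] = (6.93×10⁻⁴)(190)/320 = 4.11×10⁻⁴ mol L⁻¹
Q = [Sr²⁺][F⁻]^2 = 7.08×10⁻¹²
Since Q (7.08×10⁻¹²) is less than Ksp (5.81×10⁻⁹), no SrF₂ precipitates.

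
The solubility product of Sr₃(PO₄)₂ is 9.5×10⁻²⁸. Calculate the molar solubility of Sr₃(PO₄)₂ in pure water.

1.5×10⁻⁶ M

Sr₃(PO₄)₂(s) ⇌ 3 Sr²⁺(aq) + 2 PO₄³⁻(aq)
Call the molar solubility s, so that [Sr²⁺] = 3s and [PO₄³⁻] = 2s.
Ksp = [Sr²⁺]^3[PO₄³⁻]^2 = (3s)^3 · (2s)^2 = 108s^5
108s^5 = 9.5×10⁻²⁸  ⇒  s^5 = 8.8×10⁻³⁰
s = 1.5×10⁻⁶ mol/L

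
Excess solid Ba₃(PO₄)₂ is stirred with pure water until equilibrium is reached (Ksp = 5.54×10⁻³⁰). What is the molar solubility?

5.52×10⁻⁷ M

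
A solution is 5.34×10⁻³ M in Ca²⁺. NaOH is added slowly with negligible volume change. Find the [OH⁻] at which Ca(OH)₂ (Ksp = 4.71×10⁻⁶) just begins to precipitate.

2.97×10⁻² M

Precipitation of each salt begins when its ion product equals Ksp.
Ca(OH)₂(s) ⇌ Ca²⁺(aq) + 2 OH⁻(aq)
Ksp = [Ca²⁺][OH⁻]^2 = [OH⁻]^2(5.34×10⁻³)
[OH⁻]^2 = 4.71×10⁻⁶ / (5.34×10⁻³) = 8.82×10⁻⁴
[OH⁻] = 2.97×10⁻² M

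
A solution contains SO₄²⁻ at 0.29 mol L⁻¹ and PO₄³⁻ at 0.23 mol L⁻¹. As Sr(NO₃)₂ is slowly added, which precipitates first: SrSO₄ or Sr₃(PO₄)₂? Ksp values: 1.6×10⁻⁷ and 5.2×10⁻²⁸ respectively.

Sr₃(PO₄)₂

Precipitation of each salt begins when its ion product equals Ksp.
For SrSO₄: [Sr²⁺] = (Ksp/[SO₄²⁻]) = 5.5×10⁻⁷ mol L⁻¹
For Sr₃(PO₄)₂: [Sr²⁺] = (Ksp/[PO₄³⁻]^2)^(1/3) = 2.1×10⁻⁹ mol L⁻¹
The smaller threshold [Sr²⁺] is reached first, so Sr₃(PO₄)₂ precipitates first.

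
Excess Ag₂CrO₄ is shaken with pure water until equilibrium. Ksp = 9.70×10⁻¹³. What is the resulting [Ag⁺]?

Ag₂CrO₄(s) ⇌ 2 Ag⁺(aq) + CrO₄²⁻(aq)
Call the molar solubility s, so that [Ag⁺] = 2s and [CrO₄²⁻] = s.
Ksp = [Ag⁺]^2[CrO₄²⁻] = (2s)^2 · s = 4s^3 = 9.70×10⁻¹³
s = 6.24×10⁻⁵ mol L⁻¹
[Ag⁺] = 2s = 1.25×10⁻⁴ mol L⁻¹

1.25×10⁻⁴ M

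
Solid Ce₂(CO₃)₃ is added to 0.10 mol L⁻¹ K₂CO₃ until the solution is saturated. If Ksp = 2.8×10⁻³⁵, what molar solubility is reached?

8.4×10⁻¹⁷ M

Ce₂(CO₃)₃(s) ⇌ 2 Ce³⁺(aq) + 3 CO₃²⁻(aq)
CO₃²⁻ is already present at 0.10 mol L⁻¹. If s mol/L of Ce₂(CO₃)₃ dissolves, [Ce³⁺] = 2s while [CO₃²⁻] ≈ 0.10 mol L⁻¹.
Ksp = [Ce³⁺]^2[CO₃²⁻]^3 = (2s)^2(0.10)^3
(2s)^2 = 2.8×10⁻³⁵ / (0.10)^3 = 2.8×10⁻³²
s = 8.4×10⁻¹⁷ mol L⁻¹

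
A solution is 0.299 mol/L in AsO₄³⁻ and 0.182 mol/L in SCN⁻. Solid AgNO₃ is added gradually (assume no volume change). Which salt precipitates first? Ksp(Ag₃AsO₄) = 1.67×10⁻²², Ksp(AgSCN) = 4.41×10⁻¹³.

Precipitation begins when Q = Ksp.
For Ag₃AsO₄: [Ag⁺] = (Ksp/[AsO₄³⁻])^(1/3) = 8.24×10⁻⁸ mol/L
For AgSCN: [Ag⁺] = (Ksp/[SCN⁻]) = 2.42×10⁻¹² mol/L
Since AgSCN needs less Ag⁺ to reach saturation, it precipitates first.

AgSCN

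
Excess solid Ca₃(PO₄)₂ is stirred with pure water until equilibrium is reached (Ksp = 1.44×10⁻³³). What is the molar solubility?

1.06×10⁻⁷ M

Ca₃(PO₄)₂(s) ⇌ 3 Ca²⁺(aq) + 2 PO₄³⁻(aq)
If s mol/L of Ca₃(PO₄)₂ dissolves, [Ca²⁺] = 3s and [PO₄³⁻] = 2s.
Ksp = [Ca²⁺]^3[PO₄³⁻]^2 = (3s)^3 · (2s)^2 = 108s^5
108s^5 = 1.44×10⁻³³  ⇒  s^5 = 1.33×10⁻³⁵
s = (1.33×10⁻³⁵)^(1/5) = 1.06×10⁻⁷ mol L⁻¹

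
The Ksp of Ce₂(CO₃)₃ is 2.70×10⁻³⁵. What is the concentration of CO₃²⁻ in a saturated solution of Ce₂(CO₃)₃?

1.43×10⁻⁷ M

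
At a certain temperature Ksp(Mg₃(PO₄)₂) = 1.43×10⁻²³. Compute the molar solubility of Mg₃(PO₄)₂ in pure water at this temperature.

Mg₃(PO₄)₂(s) ⇌ 3 Mg²⁺(aq) + 2 PO₄³⁻(aq)
With molar solubility s: [Mg²⁺] = 3s, [PO₄³⁻] = 2s.
Ksp = [Mg²⁺]^3[PO₄³⁻]^2 = (3s)^3 · (2s)^2 = 108s^5
108s^5 = 1.43×10⁻²³  ⇒  s^5 = 1.32×10⁻²⁵
s = (1.32×10⁻²⁵)^(1/5) = 1.06×10⁻⁵ mol L⁻¹

1.06×10⁻⁵ M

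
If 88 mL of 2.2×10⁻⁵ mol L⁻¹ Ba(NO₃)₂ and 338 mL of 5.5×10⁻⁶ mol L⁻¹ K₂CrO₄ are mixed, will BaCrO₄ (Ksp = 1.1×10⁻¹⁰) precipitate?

No

Total volume after mixing = 88 + 338 = 426 mL.
[Ba²⁺] = (2.2×10⁻⁵)(88)/426 = 4.5×10⁻⁶ mol L⁻¹
[CrO₄²⁻] = (5.5×10⁻⁶)(338)/426 = 4.4×10⁻⁶ mol L⁻¹
Q = [Ba²⁺][CrO₄²⁻] = 2.0×10⁻¹¹
Q = 2.0×10⁻¹¹ < Ksp = 1.1×10⁻¹⁰, so the solution is unsaturated and no precipitate forms.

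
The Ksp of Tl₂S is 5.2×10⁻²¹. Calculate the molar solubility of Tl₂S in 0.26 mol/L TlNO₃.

Tl₂S(s) ⇌ 2 Tl⁺(aq) + S²⁻(aq)
The solution already contains Tl⁺ at 0.26 mol/L. Let s be the molar solubility of Tl₂S.
[Tl⁺] ≈ 0.26 mol/L (common ion dominates); [S²⁻] = s.
Ksp = [Tl⁺]^2[S²⁻] = (0.26)^2s
s = 5.2×10⁻²¹ / (0.26)^2 = 7.7×10⁻²⁰
s = 7.7×10⁻²⁰ mol/L

7.7×10⁻²⁰ M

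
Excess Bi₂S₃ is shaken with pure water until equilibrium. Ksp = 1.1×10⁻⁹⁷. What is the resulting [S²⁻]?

4.8×10⁻²⁰ M

Bi₂S₃(s) ⇌ 2 Bi³⁺(aq) + 3 S²⁻(aq)
Let s be the molar solubility. Then [Bi³⁺] = 2s and [S²⁻] = 3s.
Ksp = [Bi³⁺]^2[S²⁻]^3 = (2s)^2 · (3s)^3 = 108s^5 = 1.1×10⁻⁹⁷
s = 1.6×10⁻²⁰ mol L⁻¹
[S²⁻] = 3s = 4.8×10⁻²⁰ mol L⁻¹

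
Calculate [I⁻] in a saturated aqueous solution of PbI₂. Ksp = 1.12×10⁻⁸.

PbI₂(s) ⇌ Pb²⁺(aq) + 2 I⁻(aq)
With molar solubility s: [Pb²⁺] = s, [I⁻] = 2s.
Ksp = [Pb²⁺][I⁻]^2 = s · (2s)^2 = 4s^3 = 1.12×10⁻⁸
s = 1.41×10⁻³ M
[I⁻] = 2s = 2.82×10⁻³ M

2.82×10⁻³ M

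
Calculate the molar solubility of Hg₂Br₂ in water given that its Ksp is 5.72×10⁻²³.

Hg₂Br₂(s) ⇌ Hg₂²⁺(aq) + 2 Br⁻(aq)
Call the molar solubility s, so that [Hg₂²⁺] = s and [Br⁻] = 2s.
Ksp = [Hg₂²⁺][Br⁻]^2 = s · (2s)^2 = 4s^3
4s^3 = 5.72×10⁻²³  ⇒  s^3 = 1.43×10⁻²³
s = (1.43×10⁻²³)^(1/3) = 2.43×10⁻⁸ mol L⁻¹

2.43×10⁻⁸ M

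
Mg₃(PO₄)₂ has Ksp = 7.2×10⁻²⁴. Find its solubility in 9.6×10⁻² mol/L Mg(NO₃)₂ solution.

4.5×10⁻¹¹ M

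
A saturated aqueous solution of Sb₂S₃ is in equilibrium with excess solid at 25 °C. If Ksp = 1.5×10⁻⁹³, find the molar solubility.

Sb₂S₃(s) ⇌ 2 Sb³⁺(aq) + 3 S²⁻(aq)
For each mole of Sb₂S₃ that dissolves per liter, [Sb³⁺] = 2s and [S²⁻] = 3s; let s denote this solubility.
Ksp = [Sb³⁺]^2[S²⁻]^3 = (2s)^2 · (3s)^3 = 108s^5
108s^5 = 1.5×10⁻⁹³  ⇒  s^5 = 1.4×10⁻⁹⁵
s = 1.1×10⁻¹⁹ M

1.1×10⁻¹⁹ M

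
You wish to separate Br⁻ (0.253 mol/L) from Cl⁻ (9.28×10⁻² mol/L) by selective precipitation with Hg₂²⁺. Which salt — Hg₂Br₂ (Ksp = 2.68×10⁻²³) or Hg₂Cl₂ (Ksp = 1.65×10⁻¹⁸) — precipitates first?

Hg₂Br₂

Precipitation of each salt begins when its ion product equals Ksp.
For Hg₂Br₂: [Hg₂²⁺] = (Ksp/[Br⁻]^2) = 4.19×10⁻²² mol/L
For Hg₂Cl₂: [Hg₂²⁺] = (Ksp/[Cl⁻]^2) = 1.92×10⁻¹⁶ mol/L
Since Hg₂Br₂ needs less Hg₂²⁺ to reach saturation, it precipitates first.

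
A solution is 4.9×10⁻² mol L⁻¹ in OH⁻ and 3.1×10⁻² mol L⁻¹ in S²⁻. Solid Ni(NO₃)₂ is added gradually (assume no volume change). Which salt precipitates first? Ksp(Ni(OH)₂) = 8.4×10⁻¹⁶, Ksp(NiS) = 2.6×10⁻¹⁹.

NiS

Precipitation begins when Q = Ksp.
For Ni(OH)₂: [Ni²⁺] = (Ksp/[OH⁻]^2) = 3.5×10⁻¹³ mol L⁻¹
For NiS: [Ni²⁺] = (Ksp/[S²⁻]) = 8.4×10⁻¹⁸ mol L⁻¹
NiS requires the lower [Ni²⁺], so it precipitates first.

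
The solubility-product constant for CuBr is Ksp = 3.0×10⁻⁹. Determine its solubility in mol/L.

5.5×10⁻⁵ M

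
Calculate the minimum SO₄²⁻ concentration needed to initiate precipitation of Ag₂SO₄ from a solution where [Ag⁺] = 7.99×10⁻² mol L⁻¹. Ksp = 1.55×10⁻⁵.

2.43×10⁻³ M

Precipitation begins when Q = Ksp.
Ag₂SO₄(s) ⇌ 2 Ag⁺(aq) + SO₄²⁻(aq)
Ksp = [Ag⁺]^2[SO₄²⁻] = [SO₄²⁻](7.99×10⁻²)^2
[SO₄²⁻] = 1.55×10⁻⁵ / (7.99×10⁻²)^2 = 2.43×10⁻³
[SO₄²⁻] = 2.43×10⁻³ mol L⁻¹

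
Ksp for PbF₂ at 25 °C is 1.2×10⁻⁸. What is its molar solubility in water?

PbF₂(s) ⇌ Pb²⁺(aq) + 2 F⁻(aq)
For each mole of PbF₂ that dissolves per liter, [Pb²⁺] = s and [F⁻] = 2s; let s denote this solubility.
Ksp = [Pb²⁺][F⁻]^2 = s · (2s)^2 = 4s^3
4s^3 = 1.2×10⁻⁸  ⇒  s^3 = 3.0×10⁻⁹
s = 1.4×10⁻³ mol/L

1.4×10⁻³ M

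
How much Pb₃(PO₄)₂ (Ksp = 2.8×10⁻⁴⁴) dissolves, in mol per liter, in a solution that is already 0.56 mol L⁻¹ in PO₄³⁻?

Pb₃(PO₄)₂(s) ⇌ 3 Pb²⁺(aq) + 2 PO₄³⁻(aq)
The solution already contains PO₄³⁻ at 0.56 mol L⁻¹. Let s be the molar solubility of Pb₃(PO₄)₂.
[PO₄³⁻] ≈ 0.56 mol L⁻¹ (common ion dominates); [Pb²⁺] = 3s.
Ksp = [Pb²⁺]^3[PO₄³⁻]^2 = (3s)^3(0.56)^2
(3s)^3 = 2.8×10⁻⁴⁴ / (0.56)^2 = 8.9×10⁻⁴⁴
s = 1.5×10⁻¹⁵ mol L⁻¹

1.5×10⁻¹⁵ M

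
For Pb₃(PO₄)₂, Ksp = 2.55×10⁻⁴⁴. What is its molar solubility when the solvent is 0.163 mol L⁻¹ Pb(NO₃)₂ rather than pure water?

1.21×10⁻²¹ M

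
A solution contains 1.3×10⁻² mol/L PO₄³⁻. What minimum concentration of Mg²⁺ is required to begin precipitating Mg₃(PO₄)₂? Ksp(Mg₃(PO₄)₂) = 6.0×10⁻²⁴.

3.3×10⁻⁷ M

A salt starts to precipitate once the ion product Q reaches its Ksp.
Mg₃(PO₄)₂(s) ⇌ 3 Mg²⁺(aq) + 2 PO₄³⁻(aq)
Ksp = [Mg²⁺]^3[PO₄³⁻]^2 = [Mg²⁺]^3(1.3×10⁻²)^2
[Mg²⁺]^3 = 6.0×10⁻²⁴ / (1.3×10⁻²)^2 = 3.6×10⁻²⁰
[Mg²⁺] = 3.3×10⁻⁷ mol/L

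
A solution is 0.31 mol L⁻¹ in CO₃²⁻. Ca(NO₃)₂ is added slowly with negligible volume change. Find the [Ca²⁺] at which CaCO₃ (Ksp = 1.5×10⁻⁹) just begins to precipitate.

4.8×10⁻⁹ M

Precipitation begins when Q = Ksp.
CaCO₃(s) ⇌ Ca²⁺(aq) + CO₃²⁻(aq)
Ksp = [Ca²⁺][CO₃²⁻] = [Ca²⁺](0.31)
[Ca²⁺] = 1.5×10⁻⁹ / (0.31) = 4.8×10⁻⁹
[Ca²⁺] = 4.8×10⁻⁹ mol L⁻¹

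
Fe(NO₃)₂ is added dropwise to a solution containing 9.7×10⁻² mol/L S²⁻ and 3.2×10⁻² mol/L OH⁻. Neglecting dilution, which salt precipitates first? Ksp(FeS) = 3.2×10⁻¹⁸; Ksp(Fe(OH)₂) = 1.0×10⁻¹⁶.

FeS

Each salt precipitates once Q = Ksp for that salt.
For FeS: [Fe²⁺] = (Ksp/[S²⁻]) = 3.3×10⁻¹⁷ mol/L
For Fe(OH)₂: [Fe²⁺] = (Ksp/[OH⁻]^2) = 9.8×10⁻¹⁴ mol/L
The smaller threshold [Fe²⁺] is reached first, so FeS precipitates first.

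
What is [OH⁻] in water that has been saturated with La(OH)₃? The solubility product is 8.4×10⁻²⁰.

2.2×10⁻⁵ M

La(OH)₃(s) ⇌ La³⁺(aq) + 3 OH⁻(aq)
If s mol/L of La(OH)₃ dissolves, [La³⁺] = s and [OH⁻] = 3s.
Ksp = [La³⁺][OH⁻]^3 = s · (3s)^3 = 27s^4 = 8.4×10⁻²⁰
s = 7.5×10⁻⁶ M
[OH⁻] = 3s = 2.2×10⁻⁵ M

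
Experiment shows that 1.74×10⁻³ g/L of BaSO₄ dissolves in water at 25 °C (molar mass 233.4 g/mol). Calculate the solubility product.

Ksp = 5.56×10⁻¹¹

Molar solubility s = (1.74×10⁻³ g/L) / (233.4 g/mol) = 7.4550×10⁻⁶ mol/L
BaSO₄(s) ⇌ Ba²⁺(aq) + SO₄²⁻(aq)
Call the molar solubility s, so that [Ba²⁺] = s and [SO₄²⁻] = s.
Ksp = [Ba²⁺][SO₄²⁻] = s · s = s^2
Ksp = (7.4550×10⁻⁶)^2 = 5.56×10⁻¹¹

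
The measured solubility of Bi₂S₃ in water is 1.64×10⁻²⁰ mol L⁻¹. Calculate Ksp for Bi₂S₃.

Bi₂S₃(s) ⇌ 2 Bi³⁺(aq) + 3 S²⁻(aq)
Let s be the molar solubility. Then [Bi³⁺] = 2s and [S²⁻] = 3s.
Ksp = [Bi³⁺]^2[S²⁻]^3 = (2s)^2 · (3s)^3 = 108s^5
Ksp = 108 × (1.64×10⁻²⁰)^5 = 1.28×10⁻⁹⁷

Ksp = 1.28×10⁻⁹⁷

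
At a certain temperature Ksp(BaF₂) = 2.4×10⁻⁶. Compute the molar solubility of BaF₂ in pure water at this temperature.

8.4×10⁻³ M

BaF₂(s) ⇌ Ba²⁺(aq) + 2 F⁻(aq)
If s mol/L of BaF₂ dissolves, [Ba²⁺] = s and [F⁻] = 2s.
Ksp = [Ba²⁺][F⁻]^2 = s · (2s)^2 = 4s^3
4s^3 = 2.4×10⁻⁶  ⇒  s^3 = 6.0×10⁻⁷
Taking the 3rd root, s = 8.4×10⁻³ mol L⁻¹.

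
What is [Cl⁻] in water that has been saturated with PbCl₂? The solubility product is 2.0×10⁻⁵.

3.4×10⁻² M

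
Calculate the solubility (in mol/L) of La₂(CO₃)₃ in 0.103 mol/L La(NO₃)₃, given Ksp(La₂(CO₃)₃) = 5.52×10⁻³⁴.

La₂(CO₃)₃(s) ⇌ 2 La³⁺(aq) + 3 CO₃²⁻(aq)
La³⁺ is already present at 0.103 mol/L. If s mol/L of La₂(CO₃)₃ dissolves, [CO₃²⁻] = 3s while [La³⁺] ≈ 0.103 mol/L.
Ksp = [La³⁺]^2[CO₃²⁻]^3 = (0.103)^2(3s)^3
(3s)^3 = 5.52×10⁻³⁴ / (0.103)^2 = 5.20×10⁻³²
s = 1.24×10⁻¹¹ mol/L

1.24×10⁻¹¹ M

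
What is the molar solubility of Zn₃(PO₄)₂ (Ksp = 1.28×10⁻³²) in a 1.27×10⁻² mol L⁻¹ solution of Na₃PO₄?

Zn₃(PO₄)₂(s) ⇌ 3 Zn²⁺(aq) + 2 PO₄³⁻(aq)
The solution already contains PO₄³⁻ at 1.27×10⁻² mol L⁻¹. Let s be the molar solubility of Zn₃(PO₄)₂.
[PO₄³⁻] ≈ 1.27×10⁻² mol L⁻¹ (common ion dominates); [Zn²⁺] = 3s.
Ksp = [Zn²⁺]^3[PO₄³⁻]^2 = (3s)^3(1.27×10⁻²)^2
(3s)^3 = 1.28×10⁻³² / (1.27×10⁻²)^2 = 7.94×10⁻²⁹
s = 1.43×10⁻¹⁰ mol L⁻¹

1.43×10⁻¹⁰ M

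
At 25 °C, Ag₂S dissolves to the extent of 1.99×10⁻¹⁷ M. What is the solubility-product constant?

Ksp = 3.15×10⁻⁵⁰

Ag₂S(s) ⇌ 2 Ag⁺(aq) + S²⁻(aq)
Let s be the molar solubility. Then [Ag⁺] = 2s and [S²⁻] = s.
Ksp = [Ag⁺]^2[S²⁻] = (2s)^2 · s = 4s^3
Ksp = 4 × (1.99×10⁻¹⁷)^3 = 3.15×10⁻⁵⁰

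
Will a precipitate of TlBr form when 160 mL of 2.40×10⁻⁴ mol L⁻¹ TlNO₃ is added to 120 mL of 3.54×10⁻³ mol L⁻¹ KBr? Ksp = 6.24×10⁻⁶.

Total volume after mixing = 160 + 120 = 280 mL.
[Tl⁺] = (2.40×10⁻⁴)(160)/280 = 1.37×10⁻⁴ mol L⁻¹
[Br⁻] = (3.54×10⁻³)(120)/280 = 1.52×10⁻³ mol L⁻¹
Q = [Tl⁺][Br⁻] = 2.08×10⁻⁷
Since Q (2.08×10⁻⁷) is less than Ksp (6.24×10⁻⁶), no TlBr precipitates.

No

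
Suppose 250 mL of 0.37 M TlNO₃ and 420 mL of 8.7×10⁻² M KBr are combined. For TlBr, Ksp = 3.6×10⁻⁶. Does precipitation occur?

Yes

Total volume after mixing = 250 + 420 = 670 mL.
[Tl⁺] = (0.37)(250)/670 = 0.14 M
[Br⁻] = (8.7×10⁻²)(420)/670 = 5.5×10⁻² M
Q = [Tl⁺][Br⁻] = 7.5×10⁻³
Since Q (7.5×10⁻³) exceeds Ksp (3.6×10⁻⁶), TlBr will precipitate.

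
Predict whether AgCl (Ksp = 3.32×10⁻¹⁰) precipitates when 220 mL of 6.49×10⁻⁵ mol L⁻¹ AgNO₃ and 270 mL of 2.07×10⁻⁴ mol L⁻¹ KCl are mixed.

The combined volume is 490 mL.
[Ag⁺] = (6.49×10⁻⁵)(220)/490 = 2.91×10⁻⁵ mol L⁻¹
[Cl⁻] = (2.07×10⁻⁴)(270)/490 = 1.14×10⁻⁴ mol L⁻¹
Q = [Ag⁺][Cl⁻] = 3.32×10⁻⁹
Since Q (3.32×10⁻⁹) exceeds Ksp (3.32×10⁻¹⁰), AgCl will precipitate.

Yes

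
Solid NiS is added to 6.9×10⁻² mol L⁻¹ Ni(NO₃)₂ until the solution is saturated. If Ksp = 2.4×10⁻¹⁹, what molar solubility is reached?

NiS(s) ⇌ Ni²⁺(aq) + S²⁻(aq)
With Ni²⁺ already at 6.9×10⁻² mol L⁻¹ and s small, take [Ni²⁺] ≈ 6.9×10⁻² mol L⁻¹ and [S²⁻] = s.
Ksp = [Ni²⁺][S²⁻] = (6.9×10⁻²)s
s = 2.4×10⁻¹⁹ / (6.9×10⁻²) = 3.5×10⁻¹⁸
s = 3.5×10⁻¹⁸ mol L⁻¹

3.5×10⁻¹⁸ M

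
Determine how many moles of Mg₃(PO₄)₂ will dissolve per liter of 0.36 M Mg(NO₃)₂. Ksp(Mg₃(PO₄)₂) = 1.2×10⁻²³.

8.0×10⁻¹² M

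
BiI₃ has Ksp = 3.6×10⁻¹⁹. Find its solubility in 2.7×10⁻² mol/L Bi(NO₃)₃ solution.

7.9×10⁻⁷ M

BiI₃(s) ⇌ Bi³⁺(aq) + 3 I⁻(aq)
Bi³⁺ is already present at 2.7×10⁻² mol/L. If s mol/L of BiI₃ dissolves, [I⁻] = 3s while [Bi³⁺] ≈ 2.7×10⁻² mol/L.
Ksp = [Bi³⁺][I⁻]^3 = (2.7×10⁻²)(3s)^3
(3s)^3 = 3.6×10⁻¹⁹ / (2.7×10⁻²) = 1.3×10⁻¹⁷
s = 7.9×10⁻⁷ mol/L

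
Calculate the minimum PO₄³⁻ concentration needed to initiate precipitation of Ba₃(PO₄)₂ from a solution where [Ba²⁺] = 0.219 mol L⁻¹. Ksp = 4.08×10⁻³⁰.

The threshold for precipitation is Q = Ksp.
Ba₃(PO₄)₂(s) ⇌ 3 Ba²⁺(aq) + 2 PO₄³⁻(aq)
Ksp = [Ba²⁺]^3[PO₄³⁻]^2 = [PO₄³⁻]^2(0.219)^3
[PO₄³⁻]^2 = 4.08×10⁻³⁰ / (0.219)^3 = 3.88×10⁻²⁸
[PO₄³⁻] = 1.97×10⁻¹⁴ mol L⁻¹

1.97×10⁻¹⁴ M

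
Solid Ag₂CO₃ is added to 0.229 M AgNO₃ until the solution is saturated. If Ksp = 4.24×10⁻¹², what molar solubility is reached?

Ag₂CO₃(s) ⇌ 2 Ag⁺(aq) + CO₃²⁻(aq)
Ag⁺ is already present at 0.229 M. If s mol/L of Ag₂CO₃ dissolves, [CO₃²⁻] = s while [Ag⁺] ≈ 0.229 M.
Ksp = [Ag⁺]^2[CO₃²⁻] = (0.229)^2s
s = 4.24×10⁻¹² / (0.229)^2 = 8.09×10⁻¹¹
s = 8.09×10⁻¹¹ M

8.09×10⁻¹¹ M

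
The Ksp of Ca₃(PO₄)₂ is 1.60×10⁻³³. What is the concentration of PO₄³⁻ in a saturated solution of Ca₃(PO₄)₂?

Ca₃(PO₄)₂(s) ⇌ 3 Ca²⁺(aq) + 2 PO₄³⁻(aq)
With molar solubility s: [Ca²⁺] = 3s, [PO₄³⁻] = 2s.
Ksp = [Ca²⁺]^3[PO₄³⁻]^2 = (3s)^3 · (2s)^2 = 108s^5 = 1.60×10⁻³³
s = 1.08×10⁻⁷ mol L⁻¹
[PO₄³⁻] = 2s = 2.16×10⁻⁷ mol L⁻¹

2.16×10⁻⁷ M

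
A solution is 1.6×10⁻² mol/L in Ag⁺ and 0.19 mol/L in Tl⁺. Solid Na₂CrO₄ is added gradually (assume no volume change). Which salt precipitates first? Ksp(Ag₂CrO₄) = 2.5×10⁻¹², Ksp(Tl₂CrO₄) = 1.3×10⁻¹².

The threshold for precipitation is Q = Ksp.
For Ag₂CrO₄: [CrO₄²⁻] = (Ksp/[Ag⁺]^2) = 9.8×10⁻⁹ mol/L
For Tl₂CrO₄: [CrO₄²⁻] = (Ksp/[Tl⁺]^2) = 3.6×10⁻¹¹ mol/L
The smaller threshold [CrO₄²⁻] is reached first, so Tl₂CrO₄ precipitates first.

Tl₂CrO₄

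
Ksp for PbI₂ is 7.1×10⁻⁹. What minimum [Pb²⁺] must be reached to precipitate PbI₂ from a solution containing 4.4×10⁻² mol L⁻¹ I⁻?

Each salt precipitates once Q = Ksp for that salt.
PbI₂(s) ⇌ Pb²⁺(aq) + 2 I⁻(aq)
Ksp = [Pb²⁺][I⁻]^2 = [Pb²⁺](4.4×10⁻²)^2
[Pb²⁺] = 7.1×10⁻⁹ / (4.4×10⁻²)^2 = 3.7×10⁻⁶
[Pb²⁺] = 3.7×10⁻⁶ mol L⁻¹

3.7×10⁻⁶ M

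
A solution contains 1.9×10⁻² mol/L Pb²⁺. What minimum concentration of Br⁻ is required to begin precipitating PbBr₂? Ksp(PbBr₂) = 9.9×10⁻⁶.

The threshold for precipitation is Q = Ksp.
PbBr₂(s) ⇌ Pb²⁺(aq) + 2 Br⁻(aq)
Ksp = [Pb²⁺][Br⁻]^2 = [Br⁻]^2(1.9×10⁻²)
[Br⁻]^2 = 9.9×10⁻⁶ / (1.9×10⁻²) = 5.2×10⁻⁴
[Br⁻] = 2.3×10⁻² mol/L

2.3×10⁻² M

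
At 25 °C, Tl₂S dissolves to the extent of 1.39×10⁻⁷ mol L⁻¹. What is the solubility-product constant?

Ksp = 1.07×10⁻²⁰

Tl₂S(s) ⇌ 2 Tl⁺(aq) + S²⁻(aq)
Let s be the molar solubility. Then [Tl⁺] = 2s and [S²⁻] = s.
Ksp = [Tl⁺]^2[S²⁻] = (2s)^2 · s = 4s^3
Ksp = 4 × (1.39×10⁻⁷)^3 = 1.07×10⁻²⁰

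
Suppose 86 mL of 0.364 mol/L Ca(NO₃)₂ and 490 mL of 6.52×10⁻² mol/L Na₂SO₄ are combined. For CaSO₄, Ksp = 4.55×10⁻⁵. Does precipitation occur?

The combined volume is 576 mL.
[Ca²⁺] = (0.364)(86)/576 = 5.43×10⁻² mol/L
[SO₄²⁻] = (6.52×10⁻²)(490)/576 = 5.55×10⁻² mol/L
Q = [Ca²⁺][SO₄²⁻] = 3.01×10⁻³
Q = 3.01×10⁻³ > Ksp = 4.55×10⁻⁵, so the solution is supersaturated and CaSO₄ precipitates.

Yes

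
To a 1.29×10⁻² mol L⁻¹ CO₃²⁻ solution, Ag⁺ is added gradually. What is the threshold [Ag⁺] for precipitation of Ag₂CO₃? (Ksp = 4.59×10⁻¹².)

1.89×10⁻⁵ M

The threshold for precipitation is Q = Ksp.
Ag₂CO₃(s) ⇌ 2 Ag⁺(aq) + CO₃²⁻(aq)
Ksp = [Ag⁺]^2[CO₃²⁻] = [Ag⁺]^2(1.29×10⁻²)
[Ag⁺]^2 = 4.59×10⁻¹² / (1.29×10⁻²) = 3.56×10⁻¹⁰
[Ag⁺] = 1.89×10⁻⁵ mol L⁻¹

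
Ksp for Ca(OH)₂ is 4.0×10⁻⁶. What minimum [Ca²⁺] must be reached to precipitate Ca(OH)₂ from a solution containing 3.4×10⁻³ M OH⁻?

0.35 M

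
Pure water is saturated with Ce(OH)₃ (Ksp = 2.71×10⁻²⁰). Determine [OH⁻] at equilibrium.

1.69×10⁻⁵ M

Ce(OH)₃(s) ⇌ Ce³⁺(aq) + 3 OH⁻(aq)
Call the molar solubility s, so that [Ce³⁺] = s and [OH⁻] = 3s.
Ksp = [Ce³⁺][OH⁻]^3 = s · (3s)^3 = 27s^4 = 2.71×10⁻²⁰
s = 5.63×10⁻⁶ M
[OH⁻] = 3s = 1.69×10⁻⁵ M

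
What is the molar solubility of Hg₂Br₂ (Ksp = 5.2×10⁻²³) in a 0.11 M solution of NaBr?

Hg₂Br₂(s) ⇌ Hg₂²⁺(aq) + 2 Br⁻(aq)
Let s be the solubility of Hg₂Br₂ here. The common ion gives [Br⁻] ≈ 0.11 M, and [Hg₂²⁺] = s.
Ksp = [Hg₂²⁺][Br⁻]^2 = s(0.11)^2
s = 5.2×10⁻²³ / (0.11)^2 = 4.3×10⁻²¹
s = 4.3×10⁻²¹ M

4.3×10⁻²¹ M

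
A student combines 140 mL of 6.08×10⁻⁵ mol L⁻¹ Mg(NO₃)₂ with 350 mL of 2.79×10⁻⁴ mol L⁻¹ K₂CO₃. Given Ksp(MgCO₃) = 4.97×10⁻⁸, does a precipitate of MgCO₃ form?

No

Total volume after mixing = 140 + 350 = 490 mL.
[Mg²⁺] = (6.08×10⁻⁵)(140)/490 = 1.74×10⁻⁵ mol L⁻¹
[CO₃²⁻] = (2.79×10⁻⁴)(350)/490 = 1.99×10⁻⁴ mol L⁻¹
Q = [Mg²⁺][CO₃²⁻] = 3.46×10⁻⁹
Since Q (3.46×10⁻⁹) is less than Ksp (4.97×10⁻⁸), no MgCO₃ precipitates.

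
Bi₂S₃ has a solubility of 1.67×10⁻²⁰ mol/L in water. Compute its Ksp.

Ksp = 1.40×10⁻⁹⁷

Bi₂S₃(s) ⇌ 2 Bi³⁺(aq) + 3 S²⁻(aq)
Call the molar solubility s, so that [Bi³⁺] = 2s and [S²⁻] = 3s.
Ksp = [Bi³⁺]^2[S²⁻]^3 = (2s)^2 · (3s)^3 = 108s^5
Ksp = 108 × (1.67×10⁻²⁰)^5 = 1.40×10⁻⁹⁷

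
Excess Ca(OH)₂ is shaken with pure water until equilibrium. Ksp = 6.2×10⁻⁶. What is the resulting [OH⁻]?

2.3×10⁻² M

Ca(OH)₂(s) ⇌ Ca²⁺(aq) + 2 OH⁻(aq)
Let s be the molar solubility. Then [Ca²⁺] = s and [OH⁻] = 2s.
Ksp = [Ca²⁺][OH⁻]^2 = s · (2s)^2 = 4s^3 = 6.2×10⁻⁶
s = 1.2×10⁻² mol/L
[OH⁻] = 2s = 2.3×10⁻² mol/L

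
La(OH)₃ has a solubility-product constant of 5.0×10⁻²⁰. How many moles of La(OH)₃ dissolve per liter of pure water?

6.6×10⁻⁶ M

La(OH)₃(s) ⇌ La³⁺(aq) + 3 OH⁻(aq)
Let s be the molar solubility. Then [La³⁺] = s and [OH⁻] = 3s.
Ksp = [La³⁺][OH⁻]^3 = s · (3s)^3 = 27s^4
27s^4 = 5.0×10⁻²⁰  ⇒  s^4 = 1.9×10⁻²¹
Taking the 4th root, s = 6.6×10⁻⁶ M.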